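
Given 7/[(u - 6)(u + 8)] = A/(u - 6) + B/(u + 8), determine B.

Cover-up at u = -8: B = 7/(-8 - 6) = -7/14 = -1/2


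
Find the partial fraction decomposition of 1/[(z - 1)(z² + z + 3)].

Cover-up at z = 1: P = 1/(1² + 1·1 + 3) = 1/5. Then Q = -P = -1/5, R = -P·(1 + 1) = -2/5
Result: (1/5)/(z - 1) - ((1/5)z + 2/5)/(z² + z + 3)


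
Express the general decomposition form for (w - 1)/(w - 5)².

Repeated linear factor: P/(w - 5) + Q/(w - 5)²


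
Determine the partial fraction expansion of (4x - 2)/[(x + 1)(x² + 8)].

At x=-1: A = (4·(-1) - 2)/((-1)² + 8) = -2/3. B = -A = 2/3, C = 4 - (-1)·A = 10/3
Result: (-2/3)/(x + 1) + ((2/3)x + 10/3)/(x² + 8)


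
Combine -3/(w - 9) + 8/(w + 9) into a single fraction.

Common denominator (w - 9)(w + 9). Numerator: -3(w + 9) + 8(w - 9) = (-3w - 27) + (8w - 72) = 5w - 99
Result: (5w - 99)/[(w - 9)(w + 9)]


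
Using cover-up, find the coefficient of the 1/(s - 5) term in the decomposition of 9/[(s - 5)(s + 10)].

Cover (s - 5), set s=5: 9/((s + 10) at s=5) = 9/(15) = 3/5


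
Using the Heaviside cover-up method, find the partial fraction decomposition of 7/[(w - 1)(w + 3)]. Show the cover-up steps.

Cover (w - 1): set w=1, get A = 7/(1 + 3) = 7/4. Cover (w + 3): set w=-3, get B = 7/(-3 - 1) = -7/4.
Result: (7/4)/(w - 1) - (7/4)/(w + 3)


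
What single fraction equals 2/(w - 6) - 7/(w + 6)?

Common denominator (w - 6)(w + 6). Numerator: 2(w + 6) - 7(w - 6) = (2w + 12) - (7w - 42) = -5w + 54
Result: (-5w + 54)/[(w - 6)(w + 6)]


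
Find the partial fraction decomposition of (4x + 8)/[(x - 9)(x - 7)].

At x=9: A = (4·9 + 8)/(9 - 7) = 22. At x=7: B = (4·7 + 8)/(7 - 9) = -18
Result: 22/(x - 9) - 18/(x - 7)


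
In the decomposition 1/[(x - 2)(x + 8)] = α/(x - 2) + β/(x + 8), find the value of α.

Cover-up at x = 2: α = 1/(2 + 8) = 1/10


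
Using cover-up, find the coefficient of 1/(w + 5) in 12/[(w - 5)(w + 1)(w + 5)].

Cover (w + 5), set w=-5: 12/[(-5 - 5)(-5 + 1)] = 3/10


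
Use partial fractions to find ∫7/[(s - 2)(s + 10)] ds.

Decompose: 7/[(s - 2)(s + 10)] = (7/12)/(s - 2) - (7/12)/(s + 10). Integrate each term: (7/12) ln|(s - 2)| - (7/12) ln|(s + 10)| + C


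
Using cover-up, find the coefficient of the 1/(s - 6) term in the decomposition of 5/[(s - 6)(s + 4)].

Cover (s - 6), set s=6: 5/((s + 4) at s=6) = 5/(10) = 1/2


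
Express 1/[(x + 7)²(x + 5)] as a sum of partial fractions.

Cover-up at x=-5: C = 1/(-5 + 7)² = 1/4. Cover-up at x=-7: B = 1/(-7 + 5) = -1/2. Comparing x² coeff: A = -C = -1/4
Result: (-1/4)/(x + 7) - (1/2)/(x + 7)² + (1/4)/(x + 5)


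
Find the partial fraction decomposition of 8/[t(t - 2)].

8/t(t - 2) = P/t + Q/(t - 2). P = 8/(0 - 2) = -4, Q = 8/(2 - 0) = 4
Result: -4/t + 4/(t - 2)


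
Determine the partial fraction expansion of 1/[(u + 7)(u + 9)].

1/(u + 7)(u + 9) = α/(u + 7) + β/(u + 9). α = 1/(-7 + 9) = 1/2, β = 1/(-9 + 7) = -1/2
Result: (1/2)/(u + 7) - (1/2)/(u + 9)


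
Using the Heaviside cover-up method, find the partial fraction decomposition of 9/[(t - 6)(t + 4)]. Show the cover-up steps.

Cover (t - 6): set t=6, get α = 9/(6 + 4) = 9/10. Cover (t + 4): set t=-4, get β = 9/(-4 - 6) = -9/10.
Result: (9/10)/(t - 6) - (9/10)/(t + 4)


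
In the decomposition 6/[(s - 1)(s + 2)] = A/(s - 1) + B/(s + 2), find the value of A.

Cover-up at s = 1: A = 6/(1 + 2) = 6/3 = 2


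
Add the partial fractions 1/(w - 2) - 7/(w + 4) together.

Common denominator (w - 2)(w + 4). Numerator: 1(w + 4) - 7(w - 2) = (w + 4) - (7w - 14) = -6w + 18
Result: (-6w + 18)/[(w - 2)(w + 4)]


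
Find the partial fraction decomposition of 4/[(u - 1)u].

4/(u - 1)u = α/(u - 1) + β/u. α = 4/(1 - 0) = 4, β = 4/(0 - 1) = -4
Result: 4/(u - 1) - 4/u


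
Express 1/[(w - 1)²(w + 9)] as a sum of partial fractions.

Cover-up at w=-9: C = 1/(-9 - 1)² = 1/100. Cover-up at w=1: B = 1/(1 + 9) = 1/10. Comparing w² coeff: A = -C = -1/100
Result: (-1/100)/(w - 1) + (1/10)/(w - 1)² + (1/100)/(w + 9)


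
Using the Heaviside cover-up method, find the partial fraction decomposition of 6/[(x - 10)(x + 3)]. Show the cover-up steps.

Cover (x - 10): set x=10, get α = 6/(10 + 3) = 6/13. Cover (x + 3): set x=-3, get β = 6/(-3 - 10) = -6/13.
Result: (6/13)/(x - 10) - (6/13)/(x + 3)


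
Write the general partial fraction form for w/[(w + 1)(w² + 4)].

Linear + irreducible quadratic: α/(w + 1) + (βw + γ)/(w² + 4)


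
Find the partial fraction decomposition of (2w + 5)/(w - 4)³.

(2w + 5) = P(w - 4)² + Q(w - 4) + R. At w = 4: R = 2·4 + 5 = 13. Coefficients: P = 0, Q = 2
Result: 2/(w - 4)² + 13/(w - 4)³


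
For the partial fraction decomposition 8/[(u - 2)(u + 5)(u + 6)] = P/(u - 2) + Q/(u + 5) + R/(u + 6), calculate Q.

Cover-up at u = -5: Q = 8/[(-5 - 2)(-5 + 6)] = 8/[(-7)(1)] = -8/7


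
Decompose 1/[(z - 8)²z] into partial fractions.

Cover-up at z=0: C = 1/(0 - 8)² = 1/64. Cover-up at z=8: B = 1/(8 - 0) = 1/8. Comparing z² coeff: A = -C = -1/64
Result: (-1/64)/(z - 8) + (1/8)/(z - 8)² + (1/64)/z


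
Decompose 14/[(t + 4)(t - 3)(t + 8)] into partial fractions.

Using cover-up method: P = -1/2, Q = 2/11, R = 7/22
Result: (-1/2)/(t + 4) + (2/11)/(t - 3) + (7/22)/(t + 8)


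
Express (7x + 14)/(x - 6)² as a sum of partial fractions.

(7x + 14) = P(x - 6) + Q. At x = 6: Q = 7·6 + 14 = 56. Coeff of x: P = 7
Result: 7/(x - 6) + 56/(x - 6)²


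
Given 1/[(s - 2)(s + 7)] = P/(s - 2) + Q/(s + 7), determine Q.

Cover-up at s = -7: Q = 1/(-7 - 2) = -1/9


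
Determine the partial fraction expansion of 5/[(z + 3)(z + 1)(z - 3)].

Using cover-up method: α = 5/12, β = -5/8, γ = 5/24
Result: (5/12)/(z + 3) - (5/8)/(z + 1) + (5/24)/(z - 3)


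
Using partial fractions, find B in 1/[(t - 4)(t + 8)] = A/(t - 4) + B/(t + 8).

Cover-up at t = -8: B = 1/(-8 - 4) = -1/12


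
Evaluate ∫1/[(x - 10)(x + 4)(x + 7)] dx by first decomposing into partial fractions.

Cover-up: P = 1/238, Q = -1/42, R = 1/51. Decomposition: (1/238)/(x - 10) - (1/42)/(x + 4) + (1/51)/(x + 7). Integrate each term: (1/238) ln|(x - 10)| - (1/42) ln|(x + 4)| + (1/51) ln|(x + 7)| + C


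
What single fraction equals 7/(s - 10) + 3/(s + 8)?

Common denominator (s - 10)(s + 8). Numerator: 7(s + 8) + 3(s - 10) = (7s + 56) + (3s - 30) = 10s + 26
Result: (10s + 26)/[(s - 10)(s + 8)]


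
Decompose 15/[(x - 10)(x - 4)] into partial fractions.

15/(x - 10)(x - 4) = A/(x - 10) + B/(x - 4). A = 15/(10 - 4) = 5/2, B = 15/(4 - 10) = -5/2
Result: (5/2)/(x - 10) - (5/2)/(x - 4)


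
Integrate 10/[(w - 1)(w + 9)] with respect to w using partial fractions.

Decompose: 10/[(w - 1)(w + 9)] = 1/(w - 1) - 1/(w + 9). Integrate each term: ln|(w - 1)| - ln|(w + 9)| + C


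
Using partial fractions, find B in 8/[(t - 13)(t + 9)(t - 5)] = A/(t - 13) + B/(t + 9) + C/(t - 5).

Cover-up at t = -9: B = 8/[(-9 - 13)(-9 - 5)] = 8/[(-22)(-14)] = 8/308 = 2/77


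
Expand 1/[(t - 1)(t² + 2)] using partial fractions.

Cover-up at t = 1: A = 1/(1² + 2) = 1/3. Then B = -A = -1/3, C = -A·(0 + 1) = -1/3
Result: (1/3)/(t - 1) - ((1/3)t + 1/3)/(t² + 2)


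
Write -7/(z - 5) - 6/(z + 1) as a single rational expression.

Common denominator (z - 5)(z + 1). Numerator: -7(z + 1) - 6(z - 5) = (-7z - 7) - (6z - 30) = -13z + 23
Result: (-13z + 23)/[(z - 5)(z + 1)]


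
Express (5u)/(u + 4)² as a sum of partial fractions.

(5u) = α(u + 4) + β. At u = -4: β = 5·(-4) + 0 = -20. Coeff of u: α = 5
Result: 5/(u + 4) - 20/(u + 4)²


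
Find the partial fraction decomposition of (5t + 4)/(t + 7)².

(5t + 4) = P(t + 7) + Q. At t = -7: Q = 5·(-7) + 4 = -31. Coeff of t: P = 5
Result: 5/(t + 7) - 31/(t + 7)²


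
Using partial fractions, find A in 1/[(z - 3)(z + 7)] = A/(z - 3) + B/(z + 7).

Cover-up at z = 3: A = 1/(3 + 7) = 1/10


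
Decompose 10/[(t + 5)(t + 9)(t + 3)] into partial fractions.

Using cover-up method: A = -5/4, B = 5/12, C = 5/6
Result: (-5/4)/(t + 5) + (5/12)/(t + 9) + (5/6)/(t + 3)


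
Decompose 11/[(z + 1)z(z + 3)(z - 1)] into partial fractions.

Using Heaviside cover-up: (11/4)/(z + 1) - (11/3)/z - (11/24)/(z + 3) + (11/8)/(z - 1)


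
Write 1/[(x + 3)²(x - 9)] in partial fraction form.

Cover-up at x=9: γ = 1/(9 + 3)² = 1/144. Cover-up at x=-3: β = 1/(-3 - 9) = -1/12. Comparing x² coeff: α = -γ = -1/144
Result: (-1/144)/(x + 3) - (1/12)/(x + 3)² + (1/144)/(x - 9)


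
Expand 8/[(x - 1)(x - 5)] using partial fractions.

8/(x - 1)(x - 5) = α/(x - 1) + β/(x - 5). α = 8/(1 - 5) = -2, β = 8/(5 - 1) = 2
Result: -2/(x - 1) + 2/(x - 5)


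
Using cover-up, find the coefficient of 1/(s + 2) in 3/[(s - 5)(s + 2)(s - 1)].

Cover (s + 2), set s=-2: 3/[(-2 - 5)(-2 - 1)] = 1/7


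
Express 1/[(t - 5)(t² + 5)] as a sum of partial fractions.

Cover-up at t = 5: A = 1/(5² + 5) = 1/30. Then B = -A = -1/30, C = -A·(0 + 5) = -1/6
Result: (1/30)/(t - 5) - ((1/30)t + 1/6)/(t² + 5)


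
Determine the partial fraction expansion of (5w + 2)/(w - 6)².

(5w + 2) = A(w - 6) + B. At w = 6: B = 5·6 + 2 = 32. Coeff of w: A = 5
Result: 5/(w - 6) + 32/(w - 6)²


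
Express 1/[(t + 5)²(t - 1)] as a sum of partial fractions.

Cover-up at t=1: R = 1/(1 + 5)² = 1/36. Cover-up at t=-5: Q = 1/(-5 - 1) = -1/6. Comparing t² coeff: P = -R = -1/36
Result: (-1/36)/(t + 5) - (1/6)/(t + 5)² + (1/36)/(t - 1)


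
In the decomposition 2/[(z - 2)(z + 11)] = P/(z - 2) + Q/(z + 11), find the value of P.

Cover-up at z = 2: P = 2/(2 + 11) = 2/13


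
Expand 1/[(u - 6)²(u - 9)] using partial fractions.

Cover-up at u=9: γ = 1/(9 - 6)² = 1/9. Cover-up at u=6: β = 1/(6 - 9) = -1/3. Comparing u² coeff: α = -γ = -1/9
Result: (-1/9)/(u - 6) - (1/3)/(u - 6)² + (1/9)/(u - 9)


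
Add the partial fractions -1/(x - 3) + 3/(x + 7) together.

Common denominator (x - 3)(x + 7). Numerator: -1(x + 7) + 3(x - 3) = (-x - 7) + (3x - 9) = 2x - 16
Result: (2x - 16)/[(x - 3)(x + 7)]


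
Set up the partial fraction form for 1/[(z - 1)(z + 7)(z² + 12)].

Two linear + quadratic: α/(z - 1) + β/(z + 7) + (γz + δ)/(z² + 12)


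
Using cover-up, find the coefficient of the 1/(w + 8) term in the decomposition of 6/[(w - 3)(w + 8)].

Cover (w + 8), set w=-8: 6/((w - 3) at w=-8) = 6/(-11) = -6/11


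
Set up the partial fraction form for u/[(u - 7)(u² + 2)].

Linear + irreducible quadratic: α/(u - 7) + (βu + γ)/(u² + 2)


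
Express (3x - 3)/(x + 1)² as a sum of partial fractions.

(3x - 3) = P(x + 1) + Q. At x = -1: Q = 3·(-1) - 3 = -6. Coeff of x: P = 3
Result: 3/(x + 1) - 6/(x + 1)²


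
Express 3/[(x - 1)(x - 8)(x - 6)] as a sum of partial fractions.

Using cover-up method: α = 3/35, β = 3/14, γ = -3/10
Result: (3/35)/(x - 1) + (3/14)/(x - 8) - (3/10)/(x - 6)


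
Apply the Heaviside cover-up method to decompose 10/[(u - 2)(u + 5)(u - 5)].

Cover (u - 2), u=2: P = 10/[(2 + 5)(2 - 5)] = -10/21. Cover (u + 5), u=-5: Q = 10/[(-5 - 2)(-5 - 5)] = 1/7. Cover (u - 5), u=5: R = 10/[(5 - 2)(5 + 5)] = 1/3.
Result: (-10/21)/(u - 2) + (1/7)/(u + 5) + (1/3)/(u - 5)


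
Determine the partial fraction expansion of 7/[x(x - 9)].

7/x(x - 9) = α/x + β/(x - 9). α = 7/(0 - 9) = -7/9, β = 7/(9 - 0) = 7/9
Result: (-7/9)/x + (7/9)/(x - 9)


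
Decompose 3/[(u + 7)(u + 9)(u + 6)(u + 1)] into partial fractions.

Using Heaviside cover-up: (1/4)/(u + 7) - (1/16)/(u + 9) - (1/5)/(u + 6) + (1/80)/(u + 1)


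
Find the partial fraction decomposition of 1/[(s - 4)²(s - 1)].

Cover-up at s=1: γ = 1/(1 - 4)² = 1/9. Cover-up at s=4: β = 1/(4 - 1) = 1/3. Comparing s² coeff: α = -γ = -1/9
Result: (-1/9)/(s - 4) + (1/3)/(s - 4)² + (1/9)/(s - 1)


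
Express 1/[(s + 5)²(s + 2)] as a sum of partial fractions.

Cover-up at s=-2: C = 1/(-2 + 5)² = 1/9. Cover-up at s=-5: B = 1/(-5 + 2) = -1/3. Comparing s² coeff: A = -C = -1/9
Result: (-1/9)/(s + 5) - (1/3)/(s + 5)² + (1/9)/(s + 2)


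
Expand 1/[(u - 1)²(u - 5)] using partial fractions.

Cover-up at u=5: γ = 1/(5 - 1)² = 1/16. Cover-up at u=1: β = 1/(1 - 5) = -1/4. Comparing u² coeff: α = -γ = -1/16
Result: (-1/16)/(u - 1) - (1/4)/(u - 1)² + (1/16)/(u - 5)


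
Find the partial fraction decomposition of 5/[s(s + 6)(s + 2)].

Using cover-up method: P = 5/12, Q = 5/24, R = -5/8
Result: (5/12)/s + (5/24)/(s + 6) - (5/8)/(s + 2)


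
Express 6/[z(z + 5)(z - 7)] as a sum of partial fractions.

Using cover-up method: P = -6/35, Q = 1/10, R = 1/14
Result: (-6/35)/z + (1/10)/(z + 5) + (1/14)/(z - 7)


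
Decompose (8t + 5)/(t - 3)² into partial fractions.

(8t + 5) = α(t - 3) + β. At t = 3: β = 8·3 + 5 = 29. Coeff of t: α = 8
Result: 8/(t - 3) + 29/(t - 3)²


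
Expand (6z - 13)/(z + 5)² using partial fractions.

(6z - 13) = P(z + 5) + Q. At z = -5: Q = 6·(-5) - 13 = -43. Coeff of z: P = 6
Result: 6/(z + 5) - 43/(z + 5)²


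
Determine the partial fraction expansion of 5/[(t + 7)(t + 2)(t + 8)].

Using cover-up method: P = -1, Q = 1/6, R = 5/6
Result: -1/(t + 7) + (1/6)/(t + 2) + (5/6)/(t + 8)


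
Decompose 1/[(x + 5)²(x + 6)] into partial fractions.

Cover-up at x=-6: C = 1/(-6 + 5)² = 1. Cover-up at x=-5: B = 1/(-5 + 6) = 1. Comparing x² coeff: A = -C = -1
Result: -1/(x + 5) + 1/(x + 5)² + 1/(x + 6)


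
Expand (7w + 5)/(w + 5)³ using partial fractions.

(7w + 5) = P(w + 5)² + Q(w + 5) + R. At w = -5: R = 7·(-5) + 5 = -30. Coefficients: P = 0, Q = 7
Result: 7/(w + 5)² - 30/(w + 5)³


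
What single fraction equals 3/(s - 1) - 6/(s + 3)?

Common denominator (s - 1)(s + 3). Numerator: 3(s + 3) - 6(s - 1) = (3s + 9) - (6s - 6) = -3s + 15
Result: (-3s + 15)/[(s - 1)(s + 3)]


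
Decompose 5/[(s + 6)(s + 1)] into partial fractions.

5/(s + 6)(s + 1) = α/(s + 6) + β/(s + 1). α = 5/(-6 + 1) = -1, β = 5/(-1 + 6) = 1
Result: -1/(s + 6) + 1/(s + 1)


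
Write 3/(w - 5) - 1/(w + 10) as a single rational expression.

Common denominator (w - 5)(w + 10). Numerator: 3(w + 10) - 1(w - 5) = (3w + 30) - (w - 5) = 2w + 35
Result: (2w + 35)/[(w - 5)(w + 10)]


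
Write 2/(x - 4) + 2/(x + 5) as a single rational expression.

Common denominator (x - 4)(x + 5). Numerator: 2(x + 5) + 2(x - 4) = (2x + 10) + (2x - 8) = 4x + 2
Result: (4x + 2)/[(x - 4)(x + 5)]


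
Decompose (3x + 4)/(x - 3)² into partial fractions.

(3x + 4) = α(x - 3) + β. At x = 3: β = 3·3 + 4 = 13. Coeff of x: α = 3
Result: 3/(x - 3) + 13/(x - 3)²


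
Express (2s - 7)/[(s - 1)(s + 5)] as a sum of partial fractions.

At s=1: P = (2·1 - 7)/(1 + 5) = -5/6. At s=-5: Q = (2·(-5) - 7)/(-5 - 1) = 17/6
Result: (-5/6)/(s - 1) + (17/6)/(s + 5)


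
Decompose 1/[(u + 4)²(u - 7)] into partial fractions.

Cover-up at u=7: R = 1/(7 + 4)² = 1/121. Cover-up at u=-4: Q = 1/(-4 - 7) = -1/11. Comparing u² coeff: P = -R = -1/121
Result: (-1/121)/(u + 4) - (1/11)/(u + 4)² + (1/121)/(u - 7)


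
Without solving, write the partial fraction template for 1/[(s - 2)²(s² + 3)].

Repeated linear + quadratic: P/(s - 2) + Q/(s - 2)² + (Rs + S)/(s² + 3)


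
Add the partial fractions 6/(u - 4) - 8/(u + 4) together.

Common denominator (u - 4)(u + 4). Numerator: 6(u + 4) - 8(u - 4) = (6u + 24) - (8u - 32) = -2u + 56
Result: (-2u + 56)/[(u - 4)(u + 4)]


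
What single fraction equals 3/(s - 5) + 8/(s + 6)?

Common denominator (s - 5)(s + 6). Numerator: 3(s + 6) + 8(s - 5) = (3s + 18) + (8s - 40) = 11s - 22
Result: (11s - 22)/[(s - 5)(s + 6)]


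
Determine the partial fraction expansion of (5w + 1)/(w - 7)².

(5w + 1) = α(w - 7) + β. At w = 7: β = 5·7 + 1 = 36. Coeff of w: α = 5
Result: 5/(w - 7) + 36/(w - 7)²


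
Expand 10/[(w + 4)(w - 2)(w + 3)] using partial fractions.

Using cover-up method: α = 5/3, β = 1/3, γ = -2
Result: (5/3)/(w + 4) + (1/3)/(w - 2) - 2/(w + 3)


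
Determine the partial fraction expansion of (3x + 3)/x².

(3x + 3) = Px + Q. At x = 0: Q = 3·0 + 3 = 3. Coeff of x: P = 3
Result: 3/x + 3/x²


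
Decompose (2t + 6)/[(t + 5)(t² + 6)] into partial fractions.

At t=-5: A = (2·(-5) + 6)/((-5)² + 6) = -4/31. B = -A = 4/31, C = 2 - (-5)·A = 42/31
Result: (-4/31)/(t + 5) + ((4/31)t + 42/31)/(t² + 6)


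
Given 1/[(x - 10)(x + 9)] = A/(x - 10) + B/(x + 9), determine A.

Cover-up at x = 10: A = 1/(10 + 9) = 1/19


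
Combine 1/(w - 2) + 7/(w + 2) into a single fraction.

Common denominator (w - 2)(w + 2). Numerator: 1(w + 2) + 7(w - 2) = (w + 2) + (7w - 14) = 8w - 12
Result: (8w - 12)/[(w - 2)(w + 2)]


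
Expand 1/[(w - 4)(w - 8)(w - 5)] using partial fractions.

Using cover-up method: A = 1/4, B = 1/12, C = -1/3
Result: (1/4)/(w - 4) + (1/12)/(w - 8) - (1/3)/(w - 5)


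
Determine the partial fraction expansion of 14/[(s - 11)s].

14/(s - 11)s = α/(s - 11) + β/s. α = 14/(11 - 0) = 14/11, β = 14/(0 - 11) = -14/11
Result: (14/11)/(s - 11) - (14/11)/s


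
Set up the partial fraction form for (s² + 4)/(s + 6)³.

Repeated linear factor (power 3): P/(s + 6) + Q/(s + 6)² + R/(s + 6)³


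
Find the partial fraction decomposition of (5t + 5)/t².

(5t + 5) = αt + β. At t = 0: β = 5·0 + 5 = 5. Coeff of t: α = 5
Result: 5/t + 5/t²


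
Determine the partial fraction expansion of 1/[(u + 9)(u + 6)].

1/(u + 9)(u + 6) = α/(u + 9) + β/(u + 6). α = 1/(-9 + 6) = -1/3, β = 1/(-6 + 9) = 1/3
Result: (-1/3)/(u + 9) + (1/3)/(u + 6)


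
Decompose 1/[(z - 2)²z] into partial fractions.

Cover-up at z=0: C = 1/(0 - 2)² = 1/4. Cover-up at z=2: B = 1/(2 - 0) = 1/2. Comparing z² coeff: A = -C = -1/4
Result: (-1/4)/(z - 2) + (1/2)/(z - 2)² + (1/4)/z


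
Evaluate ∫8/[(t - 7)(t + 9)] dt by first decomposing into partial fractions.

Decompose: 8/[(t - 7)(t + 9)] = (1/2)/(t - 7) - (1/2)/(t + 9). Integrate each term: (1/2) ln|(t - 7)| - (1/2) ln|(t + 9)| + C


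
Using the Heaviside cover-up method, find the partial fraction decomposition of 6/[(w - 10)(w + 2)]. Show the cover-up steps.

Cover (w - 10): set w=10, get P = 6/(10 + 2) = 1/2. Cover (w + 2): set w=-2, get Q = 6/(-2 - 10) = -1/2.
Result: (1/2)/(w - 10) - (1/2)/(w + 2)


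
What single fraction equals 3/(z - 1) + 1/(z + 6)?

Common denominator (z - 1)(z + 6). Numerator: 3(z + 6) + 1(z - 1) = (3z + 18) + (z - 1) = 4z + 17
Result: (4z + 17)/[(z - 1)(z + 6)]


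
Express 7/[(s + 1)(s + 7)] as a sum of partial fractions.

7/(s + 1)(s + 7) = A/(s + 1) + B/(s + 7). A = 7/(-1 + 7) = 7/6, B = 7/(-7 + 1) = -7/6
Result: (7/6)/(s + 1) - (7/6)/(s + 7)


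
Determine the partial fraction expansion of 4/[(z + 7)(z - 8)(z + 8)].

Using cover-up method: α = -4/15, β = 1/60, γ = 1/4
Result: (-4/15)/(z + 7) + (1/60)/(z - 8) + (1/4)/(z + 8)


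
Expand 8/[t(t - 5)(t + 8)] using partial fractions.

Using cover-up method: P = -1/5, Q = 8/65, R = 1/13
Result: (-1/5)/t + (8/65)/(t - 5) + (1/13)/(t + 8)


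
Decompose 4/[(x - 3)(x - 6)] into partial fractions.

4/(x - 3)(x - 6) = α/(x - 3) + β/(x - 6). α = 4/(3 - 6) = -4/3, β = 4/(6 - 3) = 4/3
Result: (-4/3)/(x - 3) + (4/3)/(x - 6)


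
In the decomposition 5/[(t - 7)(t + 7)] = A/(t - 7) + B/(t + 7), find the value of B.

Cover-up at t = -7: B = 5/(-7 - 7) = -5/14


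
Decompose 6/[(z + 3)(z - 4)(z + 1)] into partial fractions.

Using cover-up method: A = 3/7, B = 6/35, C = -3/5
Result: (3/7)/(z + 3) + (6/35)/(z - 4) - (3/5)/(z + 1)


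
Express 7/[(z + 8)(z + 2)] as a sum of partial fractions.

7/(z + 8)(z + 2) = A/(z + 8) + B/(z + 2). A = 7/(-8 + 2) = -7/6, B = 7/(-2 + 8) = 7/6
Result: (-7/6)/(z + 8) + (7/6)/(z + 2)


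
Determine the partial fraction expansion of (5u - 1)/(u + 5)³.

(5u - 1) = α(u + 5)² + β(u + 5) + γ. At u = -5: γ = 5·(-5) - 1 = -26. Coefficients: α = 0, β = 5
Result: 5/(u + 5)² - 26/(u + 5)³


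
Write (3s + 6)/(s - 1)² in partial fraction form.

(3s + 6) = P(s - 1) + Q. At s = 1: Q = 3·1 + 6 = 9. Coeff of s: P = 3
Result: 3/(s - 1) + 9/(s - 1)²


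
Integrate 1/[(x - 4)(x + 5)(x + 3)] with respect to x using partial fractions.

Cover-up: A = 1/63, B = 1/18, C = -1/14. Decomposition: (1/63)/(x - 4) + (1/18)/(x + 5) - (1/14)/(x + 3). Integrate each term: (1/63) ln|(x - 4)| + (1/18) ln|(x + 5)| - (1/14) ln|(x + 3)| + C


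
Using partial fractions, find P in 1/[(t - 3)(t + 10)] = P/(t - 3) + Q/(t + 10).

Cover-up at t = 3: P = 1/(3 + 10) = 1/13


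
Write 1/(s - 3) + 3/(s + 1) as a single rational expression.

Common denominator (s - 3)(s + 1). Numerator: 1(s + 1) + 3(s - 3) = (s + 1) + (3s - 9) = 4s - 8
Result: (4s - 8)/[(s - 3)(s + 1)]


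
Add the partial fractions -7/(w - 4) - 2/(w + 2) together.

Common denominator (w - 4)(w + 2). Numerator: -7(w + 2) - 2(w - 4) = (-7w - 14) - (2w - 8) = -9w - 6
Result: (-9w - 6)/[(w - 4)(w + 2)]


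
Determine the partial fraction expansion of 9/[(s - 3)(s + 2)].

9/(s - 3)(s + 2) = α/(s - 3) + β/(s + 2). α = 9/(3 + 2) = 9/5, β = 9/(-2 - 3) = -9/5
Result: (9/5)/(s - 3) - (9/5)/(s + 2)


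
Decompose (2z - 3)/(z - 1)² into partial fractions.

(2z - 3) = α(z - 1) + β. At z = 1: β = 2·1 - 3 = -1. Coeff of z: α = 2
Result: 2/(z - 1) - 1/(z - 1)²


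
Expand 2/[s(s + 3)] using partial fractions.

2/s(s + 3) = P/s + Q/(s + 3). P = 2/(0 + 3) = 2/3, Q = 2/(-3 - 0) = -2/3
Result: (2/3)/s - (2/3)/(s + 3)


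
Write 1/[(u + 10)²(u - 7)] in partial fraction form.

Cover-up at u=7: R = 1/(7 + 10)² = 1/289. Cover-up at u=-10: Q = 1/(-10 - 7) = -1/17. Comparing u² coeff: P = -R = -1/289
Result: (-1/289)/(u + 10) - (1/17)/(u + 10)² + (1/289)/(u - 7)


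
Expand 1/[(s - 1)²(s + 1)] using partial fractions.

Cover-up at s=-1: C = 1/(-1 - 1)² = 1/4. Cover-up at s=1: B = 1/(1 + 1) = 1/2. Comparing s² coeff: A = -C = -1/4
Result: (-1/4)/(s - 1) + (1/2)/(s - 1)² + (1/4)/(s + 1)


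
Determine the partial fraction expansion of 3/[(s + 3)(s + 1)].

3/(s + 3)(s + 1) = α/(s + 3) + β/(s + 1). α = 3/(-3 + 1) = -3/2, β = 3/(-1 + 3) = 3/2
Result: (-3/2)/(s + 3) + (3/2)/(s + 1)


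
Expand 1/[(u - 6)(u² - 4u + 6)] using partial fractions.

Cover-up at u = 6: A = 1/(6² - 4·6 + 6) = 1/18. Then B = -A = -1/18, C = -A·(-4 + 6) = -1/9
Result: (1/18)/(u - 6) - ((1/18)u + 1/9)/(u² - 4u + 6)


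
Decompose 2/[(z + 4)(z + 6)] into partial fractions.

2/(z + 4)(z + 6) = P/(z + 4) + Q/(z + 6). P = 2/(-4 + 6) = 1, Q = 2/(-6 + 4) = -1
Result: 1/(z + 4) - 1/(z + 6)


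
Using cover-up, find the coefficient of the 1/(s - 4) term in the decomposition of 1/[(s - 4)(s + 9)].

Cover (s - 4), set s=4: 1/((s + 9) at s=4) = 1/(13) = 1/13


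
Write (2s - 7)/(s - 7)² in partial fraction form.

(2s - 7) = P(s - 7) + Q. At s = 7: Q = 2·7 - 7 = 7. Coeff of s: P = 2
Result: 2/(s - 7) + 7/(s - 7)²


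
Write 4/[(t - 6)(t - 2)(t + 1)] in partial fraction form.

Using cover-up method: α = 1/7, β = -1/3, γ = 4/21
Result: (1/7)/(t - 6) - (1/3)/(t - 2) + (4/21)/(t + 1)


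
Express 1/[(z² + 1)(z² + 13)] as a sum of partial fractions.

Coefficient matching gives P = R = 0, Q = 1/(13-1) = 1/12, S = -Q = -1/12
Result: (1/12)/(z² + 1) - (1/12)/(z² + 13)


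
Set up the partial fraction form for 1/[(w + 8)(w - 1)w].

Three distinct linear factors: P/(w + 8) + Q/(w - 1) + R/w


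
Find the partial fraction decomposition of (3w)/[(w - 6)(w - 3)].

At w=6: A = (3·6 + 0)/(6 - 3) = 6. At w=3: B = (3·3 + 0)/(3 - 6) = -3
Result: 6/(w - 6) - 3/(w - 3)


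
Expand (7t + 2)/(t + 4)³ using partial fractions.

(7t + 2) = A(t + 4)² + B(t + 4) + C. At t = -4: C = 7·(-4) + 2 = -26. Coefficients: A = 0, B = 7
Result: 7/(t + 4)² - 26/(t + 4)³


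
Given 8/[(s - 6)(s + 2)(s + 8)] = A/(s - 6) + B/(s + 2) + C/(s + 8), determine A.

Cover-up at s = 6: A = 8/[(6 + 2)(6 + 8)] = 8/[(8)(14)] = 8/112 = 1/14


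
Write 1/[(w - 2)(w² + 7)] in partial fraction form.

Cover-up at w = 2: A = 1/(2² + 7) = 1/11. Then B = -A = -1/11, C = -A·(0 + 2) = -2/11
Result: (1/11)/(w - 2) - ((1/11)w + 2/11)/(w² + 7)


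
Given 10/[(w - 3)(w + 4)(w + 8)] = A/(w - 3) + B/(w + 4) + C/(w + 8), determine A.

Cover-up at w = 3: A = 10/[(3 + 4)(3 + 8)] = 10/[(7)(11)] = 10/77


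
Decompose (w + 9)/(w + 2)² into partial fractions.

(w + 9) = P(w + 2) + Q. At w = -2: Q = 1·(-2) + 9 = 7. Coeff of w: P = 1
Result: 1/(w + 2) + 7/(w + 2)²


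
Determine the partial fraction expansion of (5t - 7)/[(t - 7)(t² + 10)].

At t=7: P = (5·7 - 7)/(7² + 10) = 28/59. Q = -P = -28/59, R = 5 - 7·P = 99/59
Result: (28/59)/(t - 7) - ((28/59)t - 99/59)/(t² + 10)


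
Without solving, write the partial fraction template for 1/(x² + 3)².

Repeated quadratic factor: (αx + β)/(x² + 3) + (γx + δ)/(x² + 3)²


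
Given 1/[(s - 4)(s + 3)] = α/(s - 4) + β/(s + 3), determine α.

Cover-up at s = 4: α = 1/(4 + 3) = 1/7


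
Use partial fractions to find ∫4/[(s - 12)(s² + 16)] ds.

Cover-up at s=12: α = 4/(12²+16) = 1/40. Coeff matching: β = -1/40, γ = -3/10. Decomposition: (1/40)/(s - 12) - ((1/40)s + 3/10)/(s² + 16). Integrate: linear → ln, quadratic → (1/2)ln + arctan: (1/40) ln|(s - 12)| - (1/80) ln(s² + 16) - (3/40) arctan(s/4) + C


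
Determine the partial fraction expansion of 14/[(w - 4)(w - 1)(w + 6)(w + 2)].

Using Heaviside cover-up: (7/90)/(w - 4) - (2/9)/(w - 1) - (1/20)/(w + 6) + (7/36)/(w + 2)


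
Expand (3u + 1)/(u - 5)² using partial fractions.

(3u + 1) = P(u - 5) + Q. At u = 5: Q = 3·5 + 1 = 16. Coeff of u: P = 3
Result: 3/(u - 5) + 16/(u - 5)²


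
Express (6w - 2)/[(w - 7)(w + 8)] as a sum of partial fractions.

At w=7: P = (6·7 - 2)/(7 + 8) = 8/3. At w=-8: Q = (6·(-8) - 2)/(-8 - 7) = 10/3
Result: (8/3)/(w - 7) + (10/3)/(w + 8)


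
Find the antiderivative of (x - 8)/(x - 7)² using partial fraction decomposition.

Decompose: A = 1, B = 1·7 - 8 = -1, so (x - 8)/(x - 7)² = 1/(x - 7) - 1/(x - 7)². Integrate: ∫ A/(x - 7) dx = ln|(x - 7)|; ∫ B/(x - 7)² dx = 1/(x - 7). Sum: ln|(x - 7)| + 1/(x - 7) + C


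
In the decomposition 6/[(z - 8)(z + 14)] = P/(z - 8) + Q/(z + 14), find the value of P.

Cover-up at z = 8: P = 6/(8 + 14) = 6/22 = 3/11


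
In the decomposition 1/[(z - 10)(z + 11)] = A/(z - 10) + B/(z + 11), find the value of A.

Cover-up at z = 10: A = 1/(10 + 11) = 1/21


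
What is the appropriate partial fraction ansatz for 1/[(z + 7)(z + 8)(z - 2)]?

Three distinct linear factors: α/(z + 7) + β/(z + 8) + γ/(z - 2)


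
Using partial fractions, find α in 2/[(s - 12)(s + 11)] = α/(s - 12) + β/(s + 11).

Cover-up at s = 12: α = 2/(12 + 11) = 2/23


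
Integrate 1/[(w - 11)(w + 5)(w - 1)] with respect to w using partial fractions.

Cover-up: α = 1/160, β = 1/96, γ = -1/60. Decomposition: (1/160)/(w - 11) + (1/96)/(w + 5) - (1/60)/(w - 1). Integrate each term: (1/160) ln|(w - 11)| + (1/96) ln|(w + 5)| - (1/60) ln|(w - 1)| + C


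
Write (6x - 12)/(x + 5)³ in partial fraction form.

(6x - 12) = α(x + 5)² + β(x + 5) + γ. At x = -5: γ = 6·(-5) - 12 = -42. Coefficients: α = 0, β = 6
Result: 6/(x + 5)² - 42/(x + 5)³


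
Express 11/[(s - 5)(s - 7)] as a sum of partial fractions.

11/(s - 5)(s - 7) = A/(s - 5) + B/(s - 7). A = 11/(5 - 7) = -11/2, B = 11/(7 - 5) = 11/2
Result: (-11/2)/(s - 5) + (11/2)/(s - 7)


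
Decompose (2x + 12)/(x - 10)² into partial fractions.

(2x + 12) = P(x - 10) + Q. At x = 10: Q = 2·10 + 12 = 32. Coeff of x: P = 2
Result: 2/(x - 10) + 32/(x - 10)²


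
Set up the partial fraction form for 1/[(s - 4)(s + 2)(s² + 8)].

Two linear + quadratic: A/(s - 4) + B/(s + 2) + (Cs + D)/(s² + 8)


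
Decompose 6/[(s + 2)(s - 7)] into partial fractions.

6/(s + 2)(s - 7) = A/(s + 2) + B/(s - 7). A = 6/(-2 - 7) = -2/3, B = 6/(7 + 2) = 2/3
Result: (-2/3)/(s + 2) + (2/3)/(s - 7)


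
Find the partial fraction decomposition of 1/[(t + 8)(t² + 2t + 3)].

Cover-up at t = -8: A = 1/((-8)² + 2·(-8) + 3) = 1/51. Then B = -A = -1/51, C = -A·(2 - 8) = 2/17
Result: (1/51)/(t + 8) - ((1/51)t - 2/17)/(t² + 2t + 3)


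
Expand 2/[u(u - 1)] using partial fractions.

2/u(u - 1) = A/u + B/(u - 1). A = 2/(0 - 1) = -2, B = 2/(1 - 0) = 2
Result: -2/u + 2/(u - 1)


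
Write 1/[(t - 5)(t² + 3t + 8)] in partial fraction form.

Cover-up at t = 5: A = 1/(5² + 3·5 + 8) = 1/48. Then B = -A = -1/48, C = -A·(3 + 5) = -1/6
Result: (1/48)/(t - 5) - ((1/48)t + 1/6)/(t² + 3t + 8)


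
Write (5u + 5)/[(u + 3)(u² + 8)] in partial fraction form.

At u=-3: P = (5·(-3) + 5)/((-3)² + 8) = -10/17. Q = -P = 10/17, R = 5 - (-3)·P = 55/17
Result: (-10/17)/(u + 3) + ((10/17)u + 55/17)/(u² + 8)


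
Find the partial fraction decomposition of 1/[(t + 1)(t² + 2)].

Cover-up at t = -1: P = 1/((-1)² + 2) = 1/3. Then Q = -P = -1/3, R = -P·(0 - 1) = 1/3
Result: (1/3)/(t + 1) - ((1/3)t - 1/3)/(t² + 2)


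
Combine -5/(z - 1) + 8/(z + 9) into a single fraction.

Common denominator (z - 1)(z + 9). Numerator: -5(z + 9) + 8(z - 1) = (-5z - 45) + (8z - 8) = 3z - 53
Result: (3z - 53)/[(z - 1)(z + 9)]


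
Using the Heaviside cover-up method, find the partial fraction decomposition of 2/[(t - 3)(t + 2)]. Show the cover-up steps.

Cover (t - 3): set t=3, get P = 2/(3 + 2) = 2/5. Cover (t + 2): set t=-2, get Q = 2/(-2 - 3) = -2/5.
Result: (2/5)/(t - 3) - (2/5)/(t + 2)


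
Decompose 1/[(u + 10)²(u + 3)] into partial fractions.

Cover-up at u=-3: R = 1/(-3 + 10)² = 1/49. Cover-up at u=-10: Q = 1/(-10 + 3) = -1/7. Comparing u² coeff: P = -R = -1/49
Result: (-1/49)/(u + 10) - (1/7)/(u + 10)² + (1/49)/(u + 3)


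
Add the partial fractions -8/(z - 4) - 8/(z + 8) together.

Common denominator (z - 4)(z + 8). Numerator: -8(z + 8) - 8(z - 4) = (-8z - 64) - (8z - 32) = -16z - 32
Result: (-16z - 32)/[(z - 4)(z + 8)]


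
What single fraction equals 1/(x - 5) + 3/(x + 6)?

Common denominator (x - 5)(x + 6). Numerator: 1(x + 6) + 3(x - 5) = (x + 6) + (3x - 15) = 4x - 9
Result: (4x - 9)/[(x - 5)(x + 6)]


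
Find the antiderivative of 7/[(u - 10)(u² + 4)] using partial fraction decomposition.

Cover-up at u=10: P = 7/(10²+4) = 7/104. Coeff matching: Q = -7/104, R = -35/52. Decomposition: (7/104)/(u - 10) - ((7/104)u + 35/52)/(u² + 4). Integrate: linear → ln, quadratic → (1/2)ln + arctan: (7/104) ln|(u - 10)| - (7/208) ln(u² + 4) - (35/104) arctan(u/2) + C


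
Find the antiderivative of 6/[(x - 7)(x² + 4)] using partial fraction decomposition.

Cover-up at x=7: P = 6/(7²+4) = 6/53. Coeff matching: Q = -6/53, R = -42/53. Decomposition: (6/53)/(x - 7) - ((6/53)x + 42/53)/(x² + 4). Integrate: linear → ln, quadratic → (1/2)ln + arctan: (6/53) ln|(x - 7)| - (3/53) ln(x² + 4) - (21/53) arctan(x/2) + C


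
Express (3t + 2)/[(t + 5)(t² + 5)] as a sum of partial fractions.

At t=-5: A = (3·(-5) + 2)/((-5)² + 5) = -13/30. B = -A = 13/30, C = 3 - (-5)·A = 5/6
Result: (-13/30)/(t + 5) + ((13/30)t + 5/6)/(t² + 5)


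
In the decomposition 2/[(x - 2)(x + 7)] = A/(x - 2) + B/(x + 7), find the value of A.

Cover-up at x = 2: A = 2/(2 + 7) = 2/9


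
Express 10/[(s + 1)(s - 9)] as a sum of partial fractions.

10/(s + 1)(s - 9) = A/(s + 1) + B/(s - 9). A = 10/(-1 - 9) = -1, B = 10/(9 + 1) = 1
Result: -1/(s + 1) + 1/(s - 9)


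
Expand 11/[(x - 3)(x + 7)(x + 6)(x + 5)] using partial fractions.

Using Heaviside cover-up: (11/720)/(x - 3) - (11/20)/(x + 7) + (11/9)/(x + 6) - (11/16)/(x + 5)


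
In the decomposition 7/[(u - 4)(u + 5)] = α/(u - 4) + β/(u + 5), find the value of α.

Cover-up at u = 4: α = 7/(4 + 5) = 7/9


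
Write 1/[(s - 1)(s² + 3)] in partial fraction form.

Cover-up at s = 1: A = 1/(1² + 3) = 1/4. Then B = -A = -1/4, C = -A·(0 + 1) = -1/4
Result: (1/4)/(s - 1) - ((1/4)s + 1/4)/(s² + 3)


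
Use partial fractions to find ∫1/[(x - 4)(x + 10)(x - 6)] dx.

Cover-up: α = -1/28, β = 1/224, γ = 1/32. Decomposition: (-1/28)/(x - 4) + (1/224)/(x + 10) + (1/32)/(x - 6). Integrate each term: (-1/28) ln|(x - 4)| + (1/224) ln|(x + 10)| + (1/32) ln|(x - 6)| + C


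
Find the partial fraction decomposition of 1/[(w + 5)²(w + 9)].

Cover-up at w=-9: γ = 1/(-9 + 5)² = 1/16. Cover-up at w=-5: β = 1/(-5 + 9) = 1/4. Comparing w² coeff: α = -γ = -1/16
Result: (-1/16)/(w + 5) + (1/4)/(w + 5)² + (1/16)/(w + 9)


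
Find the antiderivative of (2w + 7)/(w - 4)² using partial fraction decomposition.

Decompose: P = 2, Q = 2·4 + 7 = 15, so (2w + 7)/(w - 4)² = 2/(w - 4) + 15/(w - 4)². Integrate: ∫ P/(w - 4) dw = 2 ln|(w - 4)|; ∫ Q/(w - 4)² dw = -15/(w - 4). Sum: 2 ln|(w - 4)| - 15/(w - 4) + C


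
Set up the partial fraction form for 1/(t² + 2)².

Repeated quadratic factor: (At + B)/(t² + 2) + (Ct + D)/(t² + 2)²


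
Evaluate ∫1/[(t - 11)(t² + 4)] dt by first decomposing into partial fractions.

Cover-up at t=11: α = 1/(11²+4) = 1/125. Coeff matching: β = -1/125, γ = -11/125. Decomposition: (1/125)/(t - 11) - ((1/125)t + 11/125)/(t² + 4). Integrate: linear → ln, quadratic → (1/2)ln + arctan: (1/125) ln|(t - 11)| - (1/250) ln(t² + 4) - (11/250) arctan(t/2) + C


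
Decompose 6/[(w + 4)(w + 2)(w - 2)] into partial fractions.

Using cover-up method: α = 1/2, β = -3/4, γ = 1/4
Result: (1/2)/(w + 4) - (3/4)/(w + 2) + (1/4)/(w - 2)


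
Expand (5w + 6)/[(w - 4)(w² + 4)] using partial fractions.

At w=4: α = (5·4 + 6)/(4² + 4) = 13/10. β = -α = -13/10, γ = 5 - 4·α = -1/5
Result: (13/10)/(w - 4) - ((13/10)w + 1/5)/(w² + 4)


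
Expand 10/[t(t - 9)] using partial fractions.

10/t(t - 9) = α/t + β/(t - 9). α = 10/(0 - 9) = -10/9, β = 10/(9 - 0) = 10/9
Result: (-10/9)/t + (10/9)/(t - 9)


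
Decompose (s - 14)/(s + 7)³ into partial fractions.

(s - 14) = A(s + 7)² + B(s + 7) + C. At s = -7: C = 1·(-7) - 14 = -21. Coefficients: A = 0, B = 1
Result: 1/(s + 7)² - 21/(s + 7)³


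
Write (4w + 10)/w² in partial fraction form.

(4w + 10) = Pw + Q. At w = 0: Q = 4·0 + 10 = 10. Coeff of w: P = 4
Result: 4/w + 10/w²


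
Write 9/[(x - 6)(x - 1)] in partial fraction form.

9/(x - 6)(x - 1) = A/(x - 6) + B/(x - 1). A = 9/(6 - 1) = 9/5, B = 9/(1 - 6) = -9/5
Result: (9/5)/(x - 6) - (9/5)/(x - 1)


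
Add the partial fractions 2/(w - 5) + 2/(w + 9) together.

Common denominator (w - 5)(w + 9). Numerator: 2(w + 9) + 2(w - 5) = (2w + 18) + (2w - 10) = 4w + 8
Result: (4w + 8)/[(w - 5)(w + 9)]


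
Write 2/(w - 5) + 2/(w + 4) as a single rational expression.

Common denominator (w - 5)(w + 4). Numerator: 2(w + 4) + 2(w - 5) = (2w + 8) + (2w - 10) = 4w - 2
Result: (4w - 2)/[(w - 5)(w + 4)]


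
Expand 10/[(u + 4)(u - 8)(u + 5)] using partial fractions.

Using cover-up method: P = -5/6, Q = 5/78, R = 10/13
Result: (-5/6)/(u + 4) + (5/78)/(u - 8) + (10/13)/(u + 5)


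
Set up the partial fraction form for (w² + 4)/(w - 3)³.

Repeated linear factor (power 3): P/(w - 3) + Q/(w - 3)² + R/(w - 3)³


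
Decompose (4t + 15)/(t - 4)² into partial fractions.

(4t + 15) = P(t - 4) + Q. At t = 4: Q = 4·4 + 15 = 31. Coeff of t: P = 4
Result: 4/(t - 4) + 31/(t - 4)²


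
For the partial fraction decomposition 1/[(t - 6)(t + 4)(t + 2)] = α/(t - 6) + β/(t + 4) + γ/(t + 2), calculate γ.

Cover-up at t = -2: γ = 1/[(-2 - 6)(-2 + 4)] = 1/[(-8)(2)] = -1/16


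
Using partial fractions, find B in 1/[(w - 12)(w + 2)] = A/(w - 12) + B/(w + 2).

Cover-up at w = -2: B = 1/(-2 - 12) = -1/14


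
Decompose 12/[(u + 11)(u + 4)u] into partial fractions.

Using cover-up method: α = 12/77, β = -3/7, γ = 3/11
Result: (12/77)/(u + 11) - (3/7)/(u + 4) + (3/11)/u


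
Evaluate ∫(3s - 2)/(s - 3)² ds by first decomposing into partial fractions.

Decompose: A = 3, B = 3·3 - 2 = 7, so (3s - 2)/(s - 3)² = 3/(s - 3) + 7/(s - 3)². Integrate: ∫ A/(s - 3) ds = 3 ln|(s - 3)|; ∫ B/(s - 3)² ds = -7/(s - 3). Sum: 3 ln|(s - 3)| - 7/(s - 3) + C


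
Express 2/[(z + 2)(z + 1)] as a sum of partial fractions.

2/(z + 2)(z + 1) = α/(z + 2) + β/(z + 1). α = 2/(-2 + 1) = -2, β = 2/(-1 + 2) = 2
Result: -2/(z + 2) + 2/(z + 1)


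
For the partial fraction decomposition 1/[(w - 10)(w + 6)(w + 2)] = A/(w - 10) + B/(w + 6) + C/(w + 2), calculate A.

Cover-up at w = 10: A = 1/[(10 + 6)(10 + 2)] = 1/[(16)(12)] = 1/192


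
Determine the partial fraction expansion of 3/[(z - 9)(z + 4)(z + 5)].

Using cover-up method: P = 3/182, Q = -3/13, R = 3/14
Result: (3/182)/(z - 9) - (3/13)/(z + 4) + (3/14)/(z + 5)


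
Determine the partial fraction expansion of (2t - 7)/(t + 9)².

(2t - 7) = α(t + 9) + β. At t = -9: β = 2·(-9) - 7 = -25. Coeff of t: α = 2
Result: 2/(t + 9) - 25/(t + 9)²


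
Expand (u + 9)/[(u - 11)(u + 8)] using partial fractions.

At u=11: P = (1·11 + 9)/(11 + 8) = 20/19. At u=-8: Q = (1·(-8) + 9)/(-8 - 11) = -1/19
Result: (20/19)/(u - 11) - (1/19)/(u + 8)


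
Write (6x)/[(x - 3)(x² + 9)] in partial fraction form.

At x=3: P = (6·3 + 0)/(3² + 9) = 1. Q = -P = -1, R = 6 - 3·P = 3
Result: 1/(x - 3) - (x - 3)/(x² + 9)


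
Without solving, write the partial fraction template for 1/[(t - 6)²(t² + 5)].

Repeated linear + quadratic: P/(t - 6) + Q/(t - 6)² + (Rt + S)/(t² + 5)


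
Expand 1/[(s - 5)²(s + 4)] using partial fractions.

Cover-up at s=-4: C = 1/(-4 - 5)² = 1/81. Cover-up at s=5: B = 1/(5 + 4) = 1/9. Comparing s² coeff: A = -C = -1/81
Result: (-1/81)/(s - 5) + (1/9)/(s - 5)² + (1/81)/(s + 4)


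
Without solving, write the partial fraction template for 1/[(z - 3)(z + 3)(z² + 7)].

Two linear + quadratic: A/(z - 3) + B/(z + 3) + (Cz + D)/(z² + 7)


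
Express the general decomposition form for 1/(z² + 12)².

Repeated quadratic factor: (Az + B)/(z² + 12) + (Cz + D)/(z² + 12)²


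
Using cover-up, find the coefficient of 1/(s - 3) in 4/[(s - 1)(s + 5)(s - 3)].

Cover (s - 3), set s=3: 4/[(3 - 1)(3 + 5)] = 1/4


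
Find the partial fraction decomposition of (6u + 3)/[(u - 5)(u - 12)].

At u=5: A = (6·5 + 3)/(5 - 12) = -33/7. At u=12: B = (6·12 + 3)/(12 - 5) = 75/7
Result: (-33/7)/(u - 5) + (75/7)/(u - 12)


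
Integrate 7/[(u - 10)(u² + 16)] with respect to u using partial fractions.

Cover-up at u=10: P = 7/(10²+16) = 7/116. Coeff matching: Q = -7/116, R = -35/58. Decomposition: (7/116)/(u - 10) - ((7/116)u + 35/58)/(u² + 16). Integrate: linear → ln, quadratic → (1/2)ln + arctan: (7/116) ln|(u - 10)| - (7/232) ln(u² + 16) - (35/232) arctan(u/4) + C


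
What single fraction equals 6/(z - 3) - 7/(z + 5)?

Common denominator (z - 3)(z + 5). Numerator: 6(z + 5) - 7(z - 3) = (6z + 30) - (7z - 21) = -z + 51
Result: (-z + 51)/[(z - 3)(z + 5)]


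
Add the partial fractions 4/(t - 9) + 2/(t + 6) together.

Common denominator (t - 9)(t + 6). Numerator: 4(t + 6) + 2(t - 9) = (4t + 24) + (2t - 18) = 6t + 6
Result: (6t + 6)/[(t - 9)(t + 6)]


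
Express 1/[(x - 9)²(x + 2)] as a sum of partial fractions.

Cover-up at x=-2: C = 1/(-2 - 9)² = 1/121. Cover-up at x=9: B = 1/(9 + 2) = 1/11. Comparing x² coeff: A = -C = -1/121
Result: (-1/121)/(x - 9) + (1/11)/(x - 9)² + (1/121)/(x + 2)


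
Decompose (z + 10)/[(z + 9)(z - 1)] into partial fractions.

At z=-9: P = (1·(-9) + 10)/(-9 - 1) = -1/10. At z=1: Q = (1·1 + 10)/(1 + 9) = 11/10
Result: (-1/10)/(z + 9) + (11/10)/(z - 1)


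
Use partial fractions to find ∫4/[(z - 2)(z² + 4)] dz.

Cover-up at z=2: P = 4/(2²+4) = 1/2. Coeff matching: Q = -1/2, R = -1. Decomposition: (1/2)/(z - 2) - ((1/2)z + 1)/(z² + 4). Integrate: linear → ln, quadratic → (1/2)ln + arctan: (1/2) ln|(z - 2)| - (1/4) ln(z² + 4) - (1/2) arctan(z/2) + C
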